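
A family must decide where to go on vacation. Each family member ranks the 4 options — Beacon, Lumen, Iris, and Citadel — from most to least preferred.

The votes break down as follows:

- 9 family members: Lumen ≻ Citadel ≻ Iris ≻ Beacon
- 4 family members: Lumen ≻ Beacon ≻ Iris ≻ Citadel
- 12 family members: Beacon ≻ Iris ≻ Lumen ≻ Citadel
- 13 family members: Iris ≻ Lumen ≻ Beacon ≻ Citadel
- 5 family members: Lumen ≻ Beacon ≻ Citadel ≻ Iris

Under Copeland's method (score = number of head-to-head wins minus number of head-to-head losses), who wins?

Pairwise results:
  Beacon vs Lumen: Lumen wins 31–12.
  Beacon vs Iris: Iris wins 22–21.
  Beacon vs Citadel: Beacon wins 34–9.
  Lumen vs Iris: Iris wins 25–18.
  Lumen vs Citadel: Lumen wins 43–0.
  Iris vs Citadel: Iris wins 29–14.
Copeland scores (wins − losses):
  Beacon: 1 − 2 = -1
  Lumen: 2 − 1 = 1
  Iris: 3 − 0 = 3
  Citadel: 0 − 3 = -3
Iris has the best Copeland score.

Iris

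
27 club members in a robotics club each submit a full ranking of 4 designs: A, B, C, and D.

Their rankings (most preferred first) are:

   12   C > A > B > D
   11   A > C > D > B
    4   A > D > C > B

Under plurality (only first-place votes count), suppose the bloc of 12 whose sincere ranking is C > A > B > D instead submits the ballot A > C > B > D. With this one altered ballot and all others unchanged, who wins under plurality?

A

First-place totals with the altered ballot: A 27, B 0, C 0, D 0.
The winner is unchanged: still A.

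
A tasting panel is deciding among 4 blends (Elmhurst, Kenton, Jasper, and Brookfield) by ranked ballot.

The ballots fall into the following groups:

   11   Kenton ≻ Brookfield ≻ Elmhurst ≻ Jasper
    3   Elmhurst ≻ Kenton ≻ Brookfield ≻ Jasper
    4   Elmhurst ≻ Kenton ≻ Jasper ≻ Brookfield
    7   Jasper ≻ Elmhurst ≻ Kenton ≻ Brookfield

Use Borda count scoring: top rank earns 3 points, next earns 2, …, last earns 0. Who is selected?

Kenton

Borda scores:
  Elmhurst: 11·1 + 3·3 + 4·3 + 7·2 = 46
  Kenton: 11·3 + 3·2 + 4·2 + 7·1 = 54
  Jasper: 11·0 + 3·0 + 4·1 + 7·3 = 25
  Brookfield: 11·2 + 3·1 + 4·0 + 7·0 = 25
Kenton has the highest total.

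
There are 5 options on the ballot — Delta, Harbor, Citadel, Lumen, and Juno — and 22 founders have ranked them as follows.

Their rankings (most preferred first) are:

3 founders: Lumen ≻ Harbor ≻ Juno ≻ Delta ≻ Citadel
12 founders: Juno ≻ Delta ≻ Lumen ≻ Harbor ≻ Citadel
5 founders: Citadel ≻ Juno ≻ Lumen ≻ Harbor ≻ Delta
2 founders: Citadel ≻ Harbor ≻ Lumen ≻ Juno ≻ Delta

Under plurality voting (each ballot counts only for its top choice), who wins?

Juno

First-place vote totals:
  Delta: 0
  Harbor: 0
  Citadel: 7
  Lumen: 3
  Juno: 12
Juno has the most first-place votes.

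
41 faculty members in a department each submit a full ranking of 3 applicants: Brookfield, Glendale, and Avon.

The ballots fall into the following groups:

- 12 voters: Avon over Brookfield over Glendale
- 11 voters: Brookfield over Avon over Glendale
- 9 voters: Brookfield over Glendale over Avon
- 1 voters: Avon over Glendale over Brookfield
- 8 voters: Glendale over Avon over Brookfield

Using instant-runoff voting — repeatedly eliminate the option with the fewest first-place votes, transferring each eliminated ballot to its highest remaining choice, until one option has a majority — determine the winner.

Avon

Round 1: Brookfield 20, Avon 13, Glendale 8. Glendale has the fewest and is eliminated.
Round 2: Avon 21, Brookfield 20. Avon has a majority.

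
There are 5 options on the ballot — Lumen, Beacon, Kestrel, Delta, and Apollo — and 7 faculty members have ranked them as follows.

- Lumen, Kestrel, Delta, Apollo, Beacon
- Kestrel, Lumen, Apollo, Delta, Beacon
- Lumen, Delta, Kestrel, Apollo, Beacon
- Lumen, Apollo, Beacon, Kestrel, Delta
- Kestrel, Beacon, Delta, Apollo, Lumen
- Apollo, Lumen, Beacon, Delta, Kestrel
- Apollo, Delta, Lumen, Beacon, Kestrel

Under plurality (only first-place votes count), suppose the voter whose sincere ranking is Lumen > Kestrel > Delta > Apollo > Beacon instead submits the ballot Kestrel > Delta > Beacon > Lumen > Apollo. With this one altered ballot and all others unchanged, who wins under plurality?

First-place totals with the altered ballot: Lumen 2, Beacon 0, Kestrel 3, Delta 0, Apollo 2.
The switch changes the winner from Lumen to Kestrel.

Kestrel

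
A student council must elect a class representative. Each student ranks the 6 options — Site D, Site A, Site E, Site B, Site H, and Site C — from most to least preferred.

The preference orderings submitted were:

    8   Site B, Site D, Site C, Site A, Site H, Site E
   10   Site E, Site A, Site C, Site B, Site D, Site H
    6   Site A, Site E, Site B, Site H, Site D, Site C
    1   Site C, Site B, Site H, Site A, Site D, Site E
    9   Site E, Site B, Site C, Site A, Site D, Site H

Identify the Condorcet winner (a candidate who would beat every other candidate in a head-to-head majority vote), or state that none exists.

Site E

Head-to-head results (34 voters total):
Site D vs Site A: Site A wins 26–8.
Site D vs Site E: Site E wins 25–9.
Site D vs Site B: Site B wins 34–0.
Site D vs Site H: Site D wins 27–7.
Site D vs Site C: Site C wins 20–14.
Site A vs Site E: Site E wins 19–15.
Site A vs Site B: Site B wins 18–16.
Site A vs Site H: Site A wins 33–1.
Site A vs Site C: Site C wins 18–16.
Site E vs Site B: Site E wins 25–9.
Site E vs Site H: Site E wins 25–9.
Site E vs Site C: Site E wins 25–9.
Site B vs Site H: Site B wins 34–0.
Site B vs Site C: Site B wins 23–11.
Site H vs Site C: Site C wins 28–6.
Site E beats each rival — Site D (25–9), Site A (19–15), Site B (25–9), Site H (25–9), Site C (25–9) — so Site E is the Condorcet winner.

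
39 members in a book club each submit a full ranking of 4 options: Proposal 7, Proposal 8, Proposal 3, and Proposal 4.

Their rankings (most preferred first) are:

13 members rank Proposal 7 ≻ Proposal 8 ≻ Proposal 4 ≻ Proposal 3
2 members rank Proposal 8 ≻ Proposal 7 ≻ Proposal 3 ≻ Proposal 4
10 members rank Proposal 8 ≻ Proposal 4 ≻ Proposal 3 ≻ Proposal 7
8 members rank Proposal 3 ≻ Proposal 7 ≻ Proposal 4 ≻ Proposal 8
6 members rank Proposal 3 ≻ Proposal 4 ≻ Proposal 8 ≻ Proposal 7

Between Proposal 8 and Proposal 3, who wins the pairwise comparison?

Proposal 8

Ballots ranking Proposal 8 above Proposal 3: 13+2+10 = 25.
Ballots ranking Proposal 3 above Proposal 8: 8+6 = 14.
Proposal 8 wins the head-to-head, 25–14.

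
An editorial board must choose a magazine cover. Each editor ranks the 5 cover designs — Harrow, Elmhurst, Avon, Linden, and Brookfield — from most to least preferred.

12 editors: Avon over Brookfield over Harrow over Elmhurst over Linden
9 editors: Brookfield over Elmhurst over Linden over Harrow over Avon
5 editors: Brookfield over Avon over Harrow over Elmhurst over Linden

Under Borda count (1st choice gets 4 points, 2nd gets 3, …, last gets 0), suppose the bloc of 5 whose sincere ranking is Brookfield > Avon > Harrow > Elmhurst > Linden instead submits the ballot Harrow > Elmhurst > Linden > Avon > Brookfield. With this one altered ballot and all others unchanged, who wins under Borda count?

Borda totals with the altered ballot: Harrow 53, Elmhurst 54, Avon 53, Linden 28, Brookfield 72.
The winner is unchanged: still Brookfield.

Brookfield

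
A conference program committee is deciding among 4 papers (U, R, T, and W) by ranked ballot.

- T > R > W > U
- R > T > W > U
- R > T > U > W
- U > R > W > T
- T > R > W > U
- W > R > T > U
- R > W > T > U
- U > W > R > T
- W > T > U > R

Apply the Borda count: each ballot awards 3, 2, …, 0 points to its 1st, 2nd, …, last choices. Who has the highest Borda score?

R

Borda scores:
  U: 0 + 0 + 1 + 3 + 0 + 0 + 0 + 3 + 1 = 8
  R: 2 + 3 + 3 + 2 + 2 + 2 + 3 + 1 + 0 = 18
  T: 3 + 2 + 2 + 0 + 3 + 1 + 1 + 0 + 2 = 14
  W: 1 + 1 + 0 + 1 + 1 + 3 + 2 + 2 + 3 = 14
R has the highest total.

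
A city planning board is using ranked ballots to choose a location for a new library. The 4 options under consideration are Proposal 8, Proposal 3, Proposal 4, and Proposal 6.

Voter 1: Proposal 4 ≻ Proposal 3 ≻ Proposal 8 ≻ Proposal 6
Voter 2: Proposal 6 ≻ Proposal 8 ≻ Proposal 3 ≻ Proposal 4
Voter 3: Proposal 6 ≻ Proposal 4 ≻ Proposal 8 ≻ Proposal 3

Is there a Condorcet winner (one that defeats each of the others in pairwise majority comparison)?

Head-to-head results (3 voters total):
Proposal 8 vs Proposal 3: Proposal 8 wins 2–1.
Proposal 8 vs Proposal 4: Proposal 4 wins 2–1.
Proposal 8 vs Proposal 6: Proposal 6 wins 2–1.
Proposal 3 vs Proposal 4: Proposal 4 wins 2–1.
Proposal 3 vs Proposal 6: Proposal 6 wins 2–1.
Proposal 4 vs Proposal 6: Proposal 6 wins 2–1.
Proposal 6 beats each rival — Proposal 8 (2–1), Proposal 3 (2–1), Proposal 4 (2–1) — so Proposal 6 is the Condorcet winner.

Yes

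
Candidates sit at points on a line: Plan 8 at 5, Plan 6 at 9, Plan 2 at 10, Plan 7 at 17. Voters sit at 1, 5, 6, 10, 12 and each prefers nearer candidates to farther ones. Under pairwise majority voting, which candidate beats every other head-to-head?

With single-peaked preferences on a line, the Condorcet winner is the candidate closest to the median voter.
The median voter (position 6) is closest to Plan 8 at 5.
Check: Plan 8 vs Plan 6 — voters closer to Plan 8: 3 of 5.

Plan 8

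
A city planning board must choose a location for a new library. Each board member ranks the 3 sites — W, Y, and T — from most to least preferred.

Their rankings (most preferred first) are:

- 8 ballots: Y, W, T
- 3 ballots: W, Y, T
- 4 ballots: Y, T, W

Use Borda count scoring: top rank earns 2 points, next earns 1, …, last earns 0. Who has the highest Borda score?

Borda scores:
  W: 8·1 + 3·2 + 4·0 = 14
  Y: 8·2 + 3·1 + 4·2 = 27
  T: 8·0 + 3·0 + 4·1 = 4
Y has the highest total.

Y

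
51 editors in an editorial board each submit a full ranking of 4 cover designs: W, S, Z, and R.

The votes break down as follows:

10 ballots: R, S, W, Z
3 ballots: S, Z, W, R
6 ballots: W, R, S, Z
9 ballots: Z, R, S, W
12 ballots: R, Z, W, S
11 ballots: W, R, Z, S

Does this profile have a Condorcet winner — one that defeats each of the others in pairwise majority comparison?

Head-to-head results (51 voters total):
W vs S: W wins 29–22.
W vs Z: W wins 27–24.
W vs R: R wins 31–20.
S vs Z: Z wins 32–19.
S vs R: R wins 48–3.
Z vs R: R wins 39–12.
R beats each rival — W (31–20), S (48–3), Z (39–12) — so R is the Condorcet winner.

Yes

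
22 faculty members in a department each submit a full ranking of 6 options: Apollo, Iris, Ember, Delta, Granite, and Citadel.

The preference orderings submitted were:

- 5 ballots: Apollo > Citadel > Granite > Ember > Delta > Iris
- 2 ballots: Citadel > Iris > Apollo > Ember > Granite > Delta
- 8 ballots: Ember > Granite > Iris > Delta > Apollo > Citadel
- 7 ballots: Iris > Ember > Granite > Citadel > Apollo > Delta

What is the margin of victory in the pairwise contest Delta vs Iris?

Ballots ranking Delta above Iris: 5.
Ballots ranking Iris above Delta: 2+8+7 = 17.
Iris wins 17–5, a margin of 12.

12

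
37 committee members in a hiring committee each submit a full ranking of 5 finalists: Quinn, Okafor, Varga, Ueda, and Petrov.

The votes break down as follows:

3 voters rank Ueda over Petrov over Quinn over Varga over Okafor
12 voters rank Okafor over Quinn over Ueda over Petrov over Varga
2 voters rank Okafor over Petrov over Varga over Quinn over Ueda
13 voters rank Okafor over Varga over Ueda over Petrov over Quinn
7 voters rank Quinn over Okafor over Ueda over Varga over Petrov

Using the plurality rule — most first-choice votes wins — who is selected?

Okafor

First-place vote totals:
  Quinn: 7
  Okafor: 27
  Varga: 0
  Ueda: 3
  Petrov: 0
Okafor has the most first-place votes.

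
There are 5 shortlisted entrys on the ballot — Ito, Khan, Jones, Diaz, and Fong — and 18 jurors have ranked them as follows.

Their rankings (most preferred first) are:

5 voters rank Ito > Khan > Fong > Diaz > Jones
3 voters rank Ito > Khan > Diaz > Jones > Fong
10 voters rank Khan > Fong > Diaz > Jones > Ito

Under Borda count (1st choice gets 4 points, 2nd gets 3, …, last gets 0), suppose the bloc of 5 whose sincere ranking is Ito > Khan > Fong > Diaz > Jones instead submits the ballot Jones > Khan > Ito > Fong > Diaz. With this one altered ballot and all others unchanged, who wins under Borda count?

Borda totals with the altered ballot: Ito 22, Khan 64, Jones 33, Diaz 26, Fong 35.
The winner is unchanged: still Khan.

Khan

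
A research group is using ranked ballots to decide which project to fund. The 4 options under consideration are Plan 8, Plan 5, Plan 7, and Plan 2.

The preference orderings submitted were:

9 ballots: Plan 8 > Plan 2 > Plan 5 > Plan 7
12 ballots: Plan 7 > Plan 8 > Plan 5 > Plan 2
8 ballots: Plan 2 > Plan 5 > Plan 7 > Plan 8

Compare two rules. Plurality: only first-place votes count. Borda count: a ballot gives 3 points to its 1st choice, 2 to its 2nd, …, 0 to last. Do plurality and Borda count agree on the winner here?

Plurality first-place counts: Plan 8 9, Plan 5 0, Plan 7 12, Plan 2 8 → Plan 7.
Borda totals: Plan 8 51, Plan 5 37, Plan 7 44, Plan 2 42 → Plan 8.
The two rules disagree: plurality picks Plan 7, Borda picks Plan 8.

No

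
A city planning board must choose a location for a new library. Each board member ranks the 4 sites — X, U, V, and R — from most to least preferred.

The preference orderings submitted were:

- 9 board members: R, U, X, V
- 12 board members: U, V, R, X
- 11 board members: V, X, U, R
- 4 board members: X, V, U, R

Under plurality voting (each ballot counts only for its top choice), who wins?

U

First-place vote totals:
  X: 4
  U: 12
  V: 11
  R: 9
U has the most first-place votes.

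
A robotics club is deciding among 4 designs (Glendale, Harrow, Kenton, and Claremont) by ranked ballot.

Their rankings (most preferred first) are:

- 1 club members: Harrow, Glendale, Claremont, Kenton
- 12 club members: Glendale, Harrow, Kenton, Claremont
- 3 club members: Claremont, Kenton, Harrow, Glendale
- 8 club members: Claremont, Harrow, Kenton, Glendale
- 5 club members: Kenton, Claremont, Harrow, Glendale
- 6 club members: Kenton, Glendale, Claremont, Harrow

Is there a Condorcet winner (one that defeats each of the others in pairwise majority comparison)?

No

Head-to-head results (35 voters total):
Glendale vs Harrow: Glendale wins 18–17.
Glendale vs Kenton: Kenton wins 22–13.
Glendale vs Claremont: Glendale wins 19–16.
Harrow vs Kenton: Harrow wins 21–14.
Harrow vs Claremont: Claremont wins 22–13.
Kenton vs Claremont: Kenton wins 23–12.
No candidate beats all others: Glendale beats Harrow beats Kenton beats Glendale, a majority cycle.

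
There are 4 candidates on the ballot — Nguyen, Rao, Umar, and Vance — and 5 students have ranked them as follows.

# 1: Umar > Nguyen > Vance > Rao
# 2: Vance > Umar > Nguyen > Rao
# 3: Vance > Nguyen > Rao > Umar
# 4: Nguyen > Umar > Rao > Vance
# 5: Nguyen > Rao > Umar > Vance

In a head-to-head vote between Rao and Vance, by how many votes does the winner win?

1

Ballots ranking Rao above Vance: 2.
Ballots ranking Vance above Rao: 3.
Vance wins 3–2, a margin of 1.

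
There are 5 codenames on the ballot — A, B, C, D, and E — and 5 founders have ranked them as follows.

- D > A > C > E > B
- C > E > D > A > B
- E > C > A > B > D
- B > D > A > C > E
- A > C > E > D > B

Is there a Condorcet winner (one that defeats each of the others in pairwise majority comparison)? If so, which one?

No Condorcet winner

Head-to-head results (5 voters total):
A vs B: A wins 4–1.
A vs C: A wins 3–2.
A vs D: D wins 3–2.
A vs E: A wins 3–2.
B vs C: C wins 4–1.
B vs D: D wins 3–2.
B vs E: E wins 4–1.
C vs D: C wins 3–2.
C vs E: C wins 4–1.
D vs E: E wins 3–2.
No candidate beats all others: A beats C beats D beats A, a majority cycle.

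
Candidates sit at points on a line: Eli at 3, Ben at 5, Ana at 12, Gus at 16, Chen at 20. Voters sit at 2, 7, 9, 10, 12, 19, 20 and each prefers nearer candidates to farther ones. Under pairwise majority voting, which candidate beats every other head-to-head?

With single-peaked preferences on a line, the Condorcet winner is the candidate closest to the median voter.
The median voter (position 10) is closest to Ana at 12.
Check: Ana vs Gus — voters closer to Ana: 5 of 7.

Ana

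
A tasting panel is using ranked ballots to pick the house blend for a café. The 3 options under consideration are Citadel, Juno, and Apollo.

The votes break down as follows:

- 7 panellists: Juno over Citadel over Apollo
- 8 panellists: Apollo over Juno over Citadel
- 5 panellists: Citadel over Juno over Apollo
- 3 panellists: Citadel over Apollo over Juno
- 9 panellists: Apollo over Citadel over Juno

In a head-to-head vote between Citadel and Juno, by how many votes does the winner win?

Ballots ranking Citadel above Juno: 5+3+9 = 17.
Ballots ranking Juno above Citadel: 7+8 = 15.
Citadel wins 17–15, a margin of 2.

2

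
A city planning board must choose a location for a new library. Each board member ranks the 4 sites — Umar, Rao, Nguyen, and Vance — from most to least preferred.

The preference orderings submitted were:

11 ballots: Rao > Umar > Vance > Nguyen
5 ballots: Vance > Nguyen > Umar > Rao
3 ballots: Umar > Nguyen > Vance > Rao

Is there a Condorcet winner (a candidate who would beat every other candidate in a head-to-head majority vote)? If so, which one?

Head-to-head results (19 voters total):
Umar vs Rao: Rao wins 11–8.
Umar vs Nguyen: Umar wins 14–5.
Umar vs Vance: Umar wins 14–5.
Rao vs Nguyen: Rao wins 11–8.
Rao vs Vance: Rao wins 11–8.
Nguyen vs Vance: Vance wins 16–3.
Rao beats each rival — Umar (11–8), Nguyen (11–8), Vance (11–8) — so Rao is the Condorcet winner.

Rao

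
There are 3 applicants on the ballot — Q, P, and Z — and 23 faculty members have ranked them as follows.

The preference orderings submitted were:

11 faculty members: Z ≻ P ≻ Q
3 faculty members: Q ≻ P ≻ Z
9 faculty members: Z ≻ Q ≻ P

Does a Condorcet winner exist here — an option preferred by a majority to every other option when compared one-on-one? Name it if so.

Head-to-head results (23 voters total):
Q vs P: Q wins 12–11.
Q vs Z: Z wins 20–3.
P vs Z: Z wins 20–3.
Z beats each rival — Q (20–3), P (20–3) — so Z is the Condorcet winner.

Z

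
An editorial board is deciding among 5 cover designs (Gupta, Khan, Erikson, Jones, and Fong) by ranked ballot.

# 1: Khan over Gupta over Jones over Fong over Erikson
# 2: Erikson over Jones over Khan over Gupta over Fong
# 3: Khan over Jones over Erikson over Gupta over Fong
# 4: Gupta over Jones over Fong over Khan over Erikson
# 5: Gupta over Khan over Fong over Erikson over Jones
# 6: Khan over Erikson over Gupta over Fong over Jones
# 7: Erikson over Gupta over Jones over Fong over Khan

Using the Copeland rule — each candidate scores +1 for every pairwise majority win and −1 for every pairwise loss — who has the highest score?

Khan

Pairwise results:
  Gupta vs Khan: Khan wins 4–3.
  Gupta vs Erikson: Erikson wins 4–3.
  Gupta vs Jones: Gupta wins 5–2.
  Gupta vs Fong: Gupta wins 7–0.
  Khan vs Erikson: Khan wins 5–2.
  Khan vs Jones: Khan wins 4–3.
  Khan vs Fong: Khan wins 5–2.
  Erikson vs Jones: Erikson wins 4–3.
  Erikson vs Fong: Erikson wins 4–3.
  Jones vs Fong: Jones wins 5–2.
Copeland scores (wins − losses):
  Gupta: 2 − 2 = 0
  Khan: 4 − 0 = 4
  Erikson: 3 − 1 = 2
  Jones: 1 − 3 = -2
  Fong: 0 − 4 = -4
Khan has the best Copeland score.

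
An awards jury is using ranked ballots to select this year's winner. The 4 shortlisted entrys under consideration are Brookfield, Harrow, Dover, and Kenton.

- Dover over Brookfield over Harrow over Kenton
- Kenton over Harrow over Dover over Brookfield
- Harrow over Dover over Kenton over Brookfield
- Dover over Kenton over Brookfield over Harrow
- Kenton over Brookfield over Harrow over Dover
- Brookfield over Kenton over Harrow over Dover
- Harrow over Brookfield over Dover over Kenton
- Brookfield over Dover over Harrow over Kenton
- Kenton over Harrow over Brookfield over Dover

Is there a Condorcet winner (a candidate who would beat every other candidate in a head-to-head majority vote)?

Head-to-head results (9 voters total):
Brookfield vs Harrow: Brookfield wins 5–4.
Brookfield vs Dover: Brookfield wins 5–4.
Brookfield vs Kenton: Kenton wins 5–4.
Harrow vs Dover: Harrow wins 6–3.
Harrow vs Kenton: Kenton wins 5–4.
Dover vs Kenton: Dover wins 5–4.
No candidate beats all others: Brookfield beats Dover beats Kenton beats Brookfield, a majority cycle.

No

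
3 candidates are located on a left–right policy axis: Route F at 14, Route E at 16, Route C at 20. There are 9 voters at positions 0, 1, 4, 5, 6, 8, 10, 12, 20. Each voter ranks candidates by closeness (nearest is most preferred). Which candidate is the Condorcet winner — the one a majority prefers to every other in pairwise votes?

With single-peaked preferences on a line, the Condorcet winner is the candidate closest to the median voter.
The median voter (position 6) is closest to Route F at 14.
Check: Route F vs Route E — voters closer to Route F: 8 of 9.

Route F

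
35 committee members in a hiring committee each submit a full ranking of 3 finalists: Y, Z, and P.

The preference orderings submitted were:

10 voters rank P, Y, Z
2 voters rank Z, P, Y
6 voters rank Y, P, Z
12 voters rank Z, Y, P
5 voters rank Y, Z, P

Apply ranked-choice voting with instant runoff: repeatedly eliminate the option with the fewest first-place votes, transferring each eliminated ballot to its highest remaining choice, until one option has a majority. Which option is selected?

Y

Round 1: Z 14, Y 11, P 10. P has the fewest and is eliminated.
Round 2: Y 21, Z 14. Y has a majority.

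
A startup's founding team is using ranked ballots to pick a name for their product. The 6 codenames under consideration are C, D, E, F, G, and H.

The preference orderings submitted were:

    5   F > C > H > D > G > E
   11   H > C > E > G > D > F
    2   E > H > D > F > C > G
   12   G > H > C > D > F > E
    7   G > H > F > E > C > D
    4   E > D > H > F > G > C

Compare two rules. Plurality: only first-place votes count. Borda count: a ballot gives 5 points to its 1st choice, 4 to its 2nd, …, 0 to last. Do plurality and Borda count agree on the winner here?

Plurality first-place counts: C 0, D 0, E 6, F 5, G 19, H 11 → G.
Borda totals: C 109, D 67, E 77, F 70, G 126, H 166 → H.
The two rules disagree: plurality picks G, Borda picks H.

No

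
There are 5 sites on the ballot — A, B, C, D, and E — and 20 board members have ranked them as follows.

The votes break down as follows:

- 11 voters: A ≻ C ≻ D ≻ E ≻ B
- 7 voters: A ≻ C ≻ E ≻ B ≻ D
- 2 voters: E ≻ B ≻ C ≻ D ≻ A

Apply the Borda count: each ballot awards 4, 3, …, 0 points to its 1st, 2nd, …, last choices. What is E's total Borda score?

Borda scores:
  A: 11·4 + 7·4 + 2·0 = 72
  B: 11·0 + 7·1 + 2·3 = 13
  C: 11·3 + 7·3 + 2·2 = 58
  D: 11·2 + 7·0 + 2·1 = 24
  E: 11·1 + 7·2 + 2·4 = 33

33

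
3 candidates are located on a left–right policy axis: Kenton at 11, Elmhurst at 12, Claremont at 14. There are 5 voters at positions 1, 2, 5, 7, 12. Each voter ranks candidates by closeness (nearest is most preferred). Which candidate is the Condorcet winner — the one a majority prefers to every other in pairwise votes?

With single-peaked preferences on a line, the Condorcet winner is the candidate closest to the median voter.
The median voter (position 5) is closest to Kenton at 11.
Check: Kenton vs Elmhurst — voters closer to Kenton: 4 of 5.

Kenton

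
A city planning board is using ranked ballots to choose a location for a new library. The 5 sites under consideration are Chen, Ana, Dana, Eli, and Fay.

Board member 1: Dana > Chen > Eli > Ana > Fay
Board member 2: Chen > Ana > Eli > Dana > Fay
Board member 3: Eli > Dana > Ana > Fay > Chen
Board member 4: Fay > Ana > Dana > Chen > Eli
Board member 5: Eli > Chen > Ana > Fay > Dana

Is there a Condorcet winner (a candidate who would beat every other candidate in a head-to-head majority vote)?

No

Head-to-head results (5 voters total):
Chen vs Ana: Chen wins 3–2.
Chen vs Dana: Dana wins 3–2.
Chen vs Eli: Chen wins 3–2.
Chen vs Fay: Chen wins 3–2.
Ana vs Dana: Ana wins 3–2.
Ana vs Eli: Eli wins 3–2.
Ana vs Fay: Ana wins 4–1.
Dana vs Eli: Eli wins 3–2.
Dana vs Fay: Dana wins 3–2.
Eli vs Fay: Eli wins 4–1.
No candidate beats all others: Chen beats Ana beats Dana beats Chen, a majority cycle.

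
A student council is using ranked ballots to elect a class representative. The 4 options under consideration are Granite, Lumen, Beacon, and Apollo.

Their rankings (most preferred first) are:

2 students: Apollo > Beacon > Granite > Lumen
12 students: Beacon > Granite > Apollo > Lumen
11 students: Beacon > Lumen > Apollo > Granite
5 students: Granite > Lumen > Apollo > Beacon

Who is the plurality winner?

First-place vote totals:
  Granite: 5
  Lumen: 0
  Beacon: 23
  Apollo: 2
Beacon has the most first-place votes.

Beacon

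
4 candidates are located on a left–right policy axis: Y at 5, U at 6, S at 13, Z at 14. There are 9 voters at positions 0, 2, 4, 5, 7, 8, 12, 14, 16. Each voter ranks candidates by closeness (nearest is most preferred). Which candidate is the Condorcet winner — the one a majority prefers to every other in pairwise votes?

U

With single-peaked preferences on a line, the Condorcet winner is the candidate closest to the median voter.
The median voter (position 7) is closest to U at 6.
Check: U vs Y — voters closer to U: 5 of 9.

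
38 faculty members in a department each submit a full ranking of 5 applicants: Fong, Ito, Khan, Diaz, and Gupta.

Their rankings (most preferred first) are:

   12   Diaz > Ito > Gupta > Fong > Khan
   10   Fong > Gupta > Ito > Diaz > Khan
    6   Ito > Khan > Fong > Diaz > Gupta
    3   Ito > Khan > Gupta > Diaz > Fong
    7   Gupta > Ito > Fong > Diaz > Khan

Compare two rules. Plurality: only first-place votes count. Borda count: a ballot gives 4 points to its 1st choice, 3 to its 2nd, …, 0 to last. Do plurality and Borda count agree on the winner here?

No

Plurality first-place counts: Fong 10, Ito 9, Khan 0, Diaz 12, Gupta 7 → Diaz.
Borda totals: Fong 78, Ito 113, Khan 27, Diaz 74, Gupta 88 → Ito.
The two rules disagree: plurality picks Diaz, Borda picks Ito.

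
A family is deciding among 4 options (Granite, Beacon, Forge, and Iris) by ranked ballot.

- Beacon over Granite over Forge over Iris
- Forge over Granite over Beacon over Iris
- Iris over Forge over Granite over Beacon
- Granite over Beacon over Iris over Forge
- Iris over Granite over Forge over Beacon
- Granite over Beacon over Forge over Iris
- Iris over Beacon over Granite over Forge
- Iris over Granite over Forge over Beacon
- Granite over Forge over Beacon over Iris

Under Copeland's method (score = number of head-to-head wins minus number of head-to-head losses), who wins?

Pairwise results:
  Granite vs Beacon: Granite wins 7–2.
  Granite vs Forge: Granite wins 7–2.
  Granite vs Iris: Granite wins 5–4.
  Beacon vs Forge: Forge wins 5–4.
  Beacon vs Iris: Beacon wins 5–4.
  Forge vs Iris: Iris wins 5–4.
Copeland scores (wins − losses):
  Granite: 3 − 0 = 3
  Beacon: 1 − 2 = -1
  Forge: 1 − 2 = -1
  Iris: 1 − 2 = -1
Granite has the best Copeland score.

Granite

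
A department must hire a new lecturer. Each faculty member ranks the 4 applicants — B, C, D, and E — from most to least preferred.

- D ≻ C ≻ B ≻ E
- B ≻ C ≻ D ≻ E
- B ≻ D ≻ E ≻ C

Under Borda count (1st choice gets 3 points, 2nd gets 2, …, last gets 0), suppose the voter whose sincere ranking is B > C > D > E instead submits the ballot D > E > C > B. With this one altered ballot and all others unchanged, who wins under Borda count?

Borda totals with the altered ballot: B 4, C 3, D 8, E 3.
The switch changes the winner from B to D.

D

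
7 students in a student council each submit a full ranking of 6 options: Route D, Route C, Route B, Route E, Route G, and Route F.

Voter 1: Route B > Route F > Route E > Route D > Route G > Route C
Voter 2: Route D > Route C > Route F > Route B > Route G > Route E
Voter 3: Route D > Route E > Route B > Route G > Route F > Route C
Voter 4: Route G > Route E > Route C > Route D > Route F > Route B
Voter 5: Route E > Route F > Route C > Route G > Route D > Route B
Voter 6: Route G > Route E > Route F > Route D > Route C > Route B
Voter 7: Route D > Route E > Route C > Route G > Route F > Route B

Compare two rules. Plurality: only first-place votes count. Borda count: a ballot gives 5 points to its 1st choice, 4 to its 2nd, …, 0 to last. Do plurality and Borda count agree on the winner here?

No

Plurality first-place counts: Route D 3, Route C 0, Route B 1, Route E 1, Route G 2, Route F 0 → Route D.
Borda totals: Route D 22, Route C 14, Route B 10, Route E 24, Route G 18, Route F 17 → Route E.
The two rules disagree: plurality picks Route D, Borda picks Route E.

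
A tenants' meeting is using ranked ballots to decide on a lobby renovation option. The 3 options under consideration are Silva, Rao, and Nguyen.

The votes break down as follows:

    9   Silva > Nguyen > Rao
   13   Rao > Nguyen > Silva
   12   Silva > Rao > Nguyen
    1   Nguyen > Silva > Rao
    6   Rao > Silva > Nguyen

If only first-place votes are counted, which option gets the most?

First-place vote totals:
  Silva: 21
  Rao: 19
  Nguyen: 1
Silva has the most first-place votes.

Silva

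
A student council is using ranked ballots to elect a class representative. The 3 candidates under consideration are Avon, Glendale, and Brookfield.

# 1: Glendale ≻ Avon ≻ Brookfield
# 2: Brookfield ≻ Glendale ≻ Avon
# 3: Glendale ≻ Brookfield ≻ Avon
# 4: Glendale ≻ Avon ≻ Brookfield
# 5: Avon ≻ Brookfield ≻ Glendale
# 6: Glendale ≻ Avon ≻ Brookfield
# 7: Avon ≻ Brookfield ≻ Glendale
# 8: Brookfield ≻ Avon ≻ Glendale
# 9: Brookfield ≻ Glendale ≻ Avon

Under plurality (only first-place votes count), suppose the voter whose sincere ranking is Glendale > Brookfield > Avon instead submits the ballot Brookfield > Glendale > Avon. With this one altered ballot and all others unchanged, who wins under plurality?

First-place totals with the altered ballot: Avon 2, Glendale 3, Brookfield 4.
The switch changes the winner from Glendale to Brookfield.

Brookfield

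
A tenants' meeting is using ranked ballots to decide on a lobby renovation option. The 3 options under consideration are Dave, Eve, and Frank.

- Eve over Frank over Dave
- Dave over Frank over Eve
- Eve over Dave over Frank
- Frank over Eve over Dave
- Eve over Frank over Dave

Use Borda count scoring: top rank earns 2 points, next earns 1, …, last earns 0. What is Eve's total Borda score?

7

Borda scores:
  Dave: 0 + 2 + 1 + 0 + 0 = 3
  Eve: 2 + 0 + 2 + 1 + 2 = 7
  Frank: 1 + 1 + 0 + 2 + 1 = 5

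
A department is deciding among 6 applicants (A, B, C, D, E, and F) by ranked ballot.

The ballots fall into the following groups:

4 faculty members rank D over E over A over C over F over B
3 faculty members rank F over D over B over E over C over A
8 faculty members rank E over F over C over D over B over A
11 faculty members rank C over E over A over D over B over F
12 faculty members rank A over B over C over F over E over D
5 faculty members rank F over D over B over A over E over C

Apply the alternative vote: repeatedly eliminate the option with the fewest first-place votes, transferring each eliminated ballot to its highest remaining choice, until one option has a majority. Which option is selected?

Round 1: A 12, C 11, E 8, F 8, D 4, B 0. B has the fewest and is eliminated.
Round 2: A 12, C 11, E 8, F 8, D 4. D has the fewest and is eliminated.
Round 3: A 12, E 12, C 11, F 8. F has the fewest and is eliminated.
Round 4: A 17, E 15, C 11. C has the fewest and is eliminated.
Round 5: E 26, A 17. E has a majority.

E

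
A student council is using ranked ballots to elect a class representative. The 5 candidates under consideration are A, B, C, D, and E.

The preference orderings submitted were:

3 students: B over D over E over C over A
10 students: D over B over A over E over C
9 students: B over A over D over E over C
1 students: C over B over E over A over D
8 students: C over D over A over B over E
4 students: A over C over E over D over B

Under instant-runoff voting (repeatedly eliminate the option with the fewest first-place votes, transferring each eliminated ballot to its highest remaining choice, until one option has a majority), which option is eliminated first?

Round 1: B 12, D 10, C 9, A 4, E 0. E has the fewest and is eliminated.
Round 2: B 12, D 10, C 9, A 4. A has the fewest and is eliminated.
Round 3: C 13, B 12, D 10. D has the fewest and is eliminated.
Round 4: B 22, C 13. B has a majority.

E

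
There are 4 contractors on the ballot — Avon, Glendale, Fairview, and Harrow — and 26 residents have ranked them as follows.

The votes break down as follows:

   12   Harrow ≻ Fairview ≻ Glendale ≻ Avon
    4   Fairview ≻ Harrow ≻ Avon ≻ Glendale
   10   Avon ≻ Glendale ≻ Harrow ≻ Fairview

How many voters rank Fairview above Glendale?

16

Ballots ranking Fairview above Glendale: 12+4 = 16.
Ballots ranking Glendale above Fairview: 10.
So 16 of 26 voters prefer Fairview to Glendale.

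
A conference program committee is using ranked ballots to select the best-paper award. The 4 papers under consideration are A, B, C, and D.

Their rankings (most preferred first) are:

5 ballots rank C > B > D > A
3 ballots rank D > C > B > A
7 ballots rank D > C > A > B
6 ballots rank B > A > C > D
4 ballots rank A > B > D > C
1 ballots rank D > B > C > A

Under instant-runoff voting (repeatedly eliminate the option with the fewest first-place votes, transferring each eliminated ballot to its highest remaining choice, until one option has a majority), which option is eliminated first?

A

Round 1: D 11, B 6, C 5, A 4. A has the fewest and is eliminated.
Round 2: D 11, B 10, C 5. C has the fewest and is eliminated.
Round 3: B 15, D 11. B has a majority.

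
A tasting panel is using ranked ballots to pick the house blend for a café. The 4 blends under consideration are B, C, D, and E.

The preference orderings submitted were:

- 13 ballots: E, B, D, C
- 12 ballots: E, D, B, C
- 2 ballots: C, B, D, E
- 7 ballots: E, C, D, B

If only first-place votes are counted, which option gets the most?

E

First-place vote totals:
  B: 0
  C: 2
  D: 0
  E: 32
E has the most first-place votes.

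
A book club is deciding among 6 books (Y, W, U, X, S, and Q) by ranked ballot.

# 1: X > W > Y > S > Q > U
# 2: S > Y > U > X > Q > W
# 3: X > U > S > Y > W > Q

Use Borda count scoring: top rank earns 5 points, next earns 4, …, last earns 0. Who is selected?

X

Borda scores:
  Y: 3 + 4 + 2 = 9
  W: 4 + 0 + 1 = 5
  U: 0 + 3 + 4 = 7
  X: 5 + 2 + 5 = 12
  S: 2 + 5 + 3 = 10
  Q: 1 + 1 + 0 = 2
X has the highest total.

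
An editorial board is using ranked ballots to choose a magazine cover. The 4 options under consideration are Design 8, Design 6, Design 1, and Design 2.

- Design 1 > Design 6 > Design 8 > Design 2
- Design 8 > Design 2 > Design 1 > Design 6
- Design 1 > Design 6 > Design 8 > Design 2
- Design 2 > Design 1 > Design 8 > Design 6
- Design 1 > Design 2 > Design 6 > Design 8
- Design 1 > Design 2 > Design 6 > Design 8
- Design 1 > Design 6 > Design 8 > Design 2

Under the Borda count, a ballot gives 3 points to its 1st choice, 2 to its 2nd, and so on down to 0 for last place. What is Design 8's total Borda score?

Borda scores:
  Design 8: 1 + 3 + 1 + 1 + 0 + 0 + 1 = 7
  Design 6: 2 + 0 + 2 + 0 + 1 + 1 + 2 = 8
  Design 1: 3 + 1 + 3 + 2 + 3 + 3 + 3 = 18
  Design 2: 0 + 2 + 0 + 3 + 2 + 2 + 0 = 9

7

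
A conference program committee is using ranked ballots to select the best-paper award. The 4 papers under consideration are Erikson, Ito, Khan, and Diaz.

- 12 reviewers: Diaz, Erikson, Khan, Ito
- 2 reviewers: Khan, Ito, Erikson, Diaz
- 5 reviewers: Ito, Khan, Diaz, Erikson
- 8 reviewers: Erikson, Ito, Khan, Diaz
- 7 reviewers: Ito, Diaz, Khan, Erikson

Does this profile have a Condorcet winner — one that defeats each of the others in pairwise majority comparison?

No

Head-to-head results (34 voters total):
Erikson vs Ito: Erikson wins 20–14.
Erikson vs Khan: Erikson wins 20–14.
Erikson vs Diaz: Diaz wins 24–10.
Ito vs Khan: Ito wins 20–14.
Ito vs Diaz: Ito wins 22–12.
Khan vs Diaz: Diaz wins 19–15.
No candidate beats all others: Erikson beats Ito beats Diaz beats Erikson, a majority cycle.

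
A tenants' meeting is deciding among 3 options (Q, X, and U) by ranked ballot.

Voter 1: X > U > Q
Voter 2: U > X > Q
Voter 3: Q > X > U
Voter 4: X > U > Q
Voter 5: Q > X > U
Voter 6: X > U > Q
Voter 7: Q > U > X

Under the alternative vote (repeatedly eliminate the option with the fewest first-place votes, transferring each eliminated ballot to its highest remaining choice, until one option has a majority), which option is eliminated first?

U

Round 1: Q 3, X 3, U 1. U has the fewest and is eliminated.
Round 2: X 4, Q 3. X has a majority.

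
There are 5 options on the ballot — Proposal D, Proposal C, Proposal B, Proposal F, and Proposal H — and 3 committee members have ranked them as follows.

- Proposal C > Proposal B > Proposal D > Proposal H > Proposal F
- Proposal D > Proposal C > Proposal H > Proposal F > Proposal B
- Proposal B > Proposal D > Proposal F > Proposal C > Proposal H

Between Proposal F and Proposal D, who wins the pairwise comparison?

Proposal D

Ballots ranking Proposal F above Proposal D: 0.
Ballots ranking Proposal D above Proposal F: 3.
Proposal D wins the head-to-head, 3–0.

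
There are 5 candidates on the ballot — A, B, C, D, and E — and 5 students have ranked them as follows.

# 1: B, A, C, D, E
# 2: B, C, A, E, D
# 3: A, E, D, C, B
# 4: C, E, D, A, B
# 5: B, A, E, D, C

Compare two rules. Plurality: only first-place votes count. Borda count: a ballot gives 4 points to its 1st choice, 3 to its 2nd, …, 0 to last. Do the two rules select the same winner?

No

Plurality first-place counts: A 1, B 3, C 1, D 0, E 0 → B.
Borda totals: A 13, B 12, C 10, D 6, E 9 → A.
The two rules disagree: plurality picks B, Borda picks A.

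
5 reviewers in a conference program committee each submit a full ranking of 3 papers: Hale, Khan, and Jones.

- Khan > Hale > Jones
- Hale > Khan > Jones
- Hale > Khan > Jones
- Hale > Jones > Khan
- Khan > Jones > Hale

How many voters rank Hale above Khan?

3

Ballots ranking Hale above Khan: 3.
Ballots ranking Khan above Hale: 2.
So 3 of 5 voters prefer Hale to Khan.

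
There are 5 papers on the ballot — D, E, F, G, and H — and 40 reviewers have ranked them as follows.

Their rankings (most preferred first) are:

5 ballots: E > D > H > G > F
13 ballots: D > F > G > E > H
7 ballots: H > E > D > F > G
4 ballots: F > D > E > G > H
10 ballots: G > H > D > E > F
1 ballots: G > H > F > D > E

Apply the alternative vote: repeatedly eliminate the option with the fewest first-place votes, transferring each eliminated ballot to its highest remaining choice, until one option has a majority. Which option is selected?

Round 1: D 13, G 11, H 7, E 5, F 4. F has the fewest and is eliminated.
Round 2: D 17, G 11, H 7, E 5. E has the fewest and is eliminated.
Round 3: D 22, G 11, H 7. D has a majority.

D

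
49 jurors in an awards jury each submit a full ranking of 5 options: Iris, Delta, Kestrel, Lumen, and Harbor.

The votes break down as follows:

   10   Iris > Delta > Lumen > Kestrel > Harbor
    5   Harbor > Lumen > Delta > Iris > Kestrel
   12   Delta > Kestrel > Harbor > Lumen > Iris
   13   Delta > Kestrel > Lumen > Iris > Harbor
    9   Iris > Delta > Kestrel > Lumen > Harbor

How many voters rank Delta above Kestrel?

Ballots ranking Delta above Kestrel: 10+5+12+13+9 = 49.
Ballots ranking Kestrel above Delta: 0.
So 49 of 49 voters prefer Delta to Kestrel.

49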